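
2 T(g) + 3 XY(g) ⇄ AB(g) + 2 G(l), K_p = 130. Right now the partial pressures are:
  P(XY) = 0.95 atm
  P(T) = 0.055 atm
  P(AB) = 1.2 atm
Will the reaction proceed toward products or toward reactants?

reverse (toward reactants)

(G is a pure liquid — omitted from Q_p.)
Q_p = P(AB) / (P(T)²·P(XY)³) = (1.2) / ((0.055)²·(0.95)³) = 460
Q_p = 460 > K_p = 130, so the reverse reaction proceeds.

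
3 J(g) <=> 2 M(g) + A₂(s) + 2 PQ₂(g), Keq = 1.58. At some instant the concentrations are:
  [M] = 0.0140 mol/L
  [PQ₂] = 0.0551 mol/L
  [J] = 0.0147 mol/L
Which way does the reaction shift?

forward (toward products)

(A₂ is a pure solid — omitted from Q.)
Q = [M]²·[PQ₂]² / [J]³ = (0.0140)²·(0.0551)² / (0.0147)³ = 0.187
Q = 0.187 < Keq = 1.58, so the forward reaction proceeds.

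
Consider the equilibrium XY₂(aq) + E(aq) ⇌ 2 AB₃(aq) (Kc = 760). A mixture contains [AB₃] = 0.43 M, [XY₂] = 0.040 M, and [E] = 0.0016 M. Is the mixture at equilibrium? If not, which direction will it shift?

no; Q > K, reaction proceeds in reverse

Qc = [AB₃]² / ([XY₂]·[E]) = (0.43)² / ((0.040)·(0.0016)) = 2900
Qc = 2900 > Kc = 760: net reverse reaction.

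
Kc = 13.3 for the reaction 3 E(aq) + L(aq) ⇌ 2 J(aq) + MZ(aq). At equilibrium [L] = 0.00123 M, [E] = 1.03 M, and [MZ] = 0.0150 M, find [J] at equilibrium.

At equilibrium, Kc = [J]²·[MZ] / ([E]³·[L]) = 13.3.
([J])²·(0.0150) / ((1.03)³·(0.00123)) = 13.3
[J]² = 1.19 ⇒ [J] = 1.09 M

[J] = 1.09 M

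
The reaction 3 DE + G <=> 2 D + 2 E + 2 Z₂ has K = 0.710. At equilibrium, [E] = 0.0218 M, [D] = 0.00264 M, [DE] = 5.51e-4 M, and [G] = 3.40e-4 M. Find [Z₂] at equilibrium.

[Z₂] = 0.00349 M

At equilibrium, K = [D]²·[E]²·[Z₂]² / ([DE]³·[G]) = 0.710.
(0.00264)²·(0.0218)²·([Z₂])² / ((5.51e-4)³·(3.40e-4)) = 0.710
[Z₂]² = 1.22e-5 ⇒ [Z₂] = 0.00349 M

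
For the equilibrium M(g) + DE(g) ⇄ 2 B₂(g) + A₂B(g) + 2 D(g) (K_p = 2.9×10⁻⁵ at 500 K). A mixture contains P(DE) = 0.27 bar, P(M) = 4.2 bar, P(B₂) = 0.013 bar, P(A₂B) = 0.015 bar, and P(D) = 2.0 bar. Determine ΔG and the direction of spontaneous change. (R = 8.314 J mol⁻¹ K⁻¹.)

ΔG = -4.89 kJ/mol; the forward reaction is spontaneous

Q_p = P(B₂)²·P(A₂B)·P(D)² / (P(M)·P(DE)) = (0.013)²·(0.015)·(2.0)² / ((4.2)·(0.27)) = 8.94×10⁻⁶
ΔG = RT ln(Q_p/K_p) = (8.314 J mol⁻¹ K⁻¹)(500 K) × ln(8.94×10⁻⁶/2.9×10⁻⁵)
   = (4.157 kJ/mol)(-1.177) = -4.89 kJ/mol
ΔG < 0, so the forward reaction is spontaneous (proceeds forward).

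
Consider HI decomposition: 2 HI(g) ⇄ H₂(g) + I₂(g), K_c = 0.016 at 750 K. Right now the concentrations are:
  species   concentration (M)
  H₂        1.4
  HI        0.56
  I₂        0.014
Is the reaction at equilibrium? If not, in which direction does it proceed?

to the left

Q_c = [H₂]·[I₂] / [HI]² = (1.4)·(0.014) / (0.56)² = 0.062
Q_c = 0.062 > K_c = 0.016, so the reverse reaction proceeds.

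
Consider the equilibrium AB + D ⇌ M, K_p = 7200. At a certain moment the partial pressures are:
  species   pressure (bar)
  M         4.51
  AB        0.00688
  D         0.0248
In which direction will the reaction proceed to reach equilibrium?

reverse (toward reactants)

Q_p = P(M) / (P(AB)·P(D)) = (4.51) / ((0.00688)·(0.0248)) = 26400
Q_p = 26400 > K_p = 7200, so the reverse reaction proceeds.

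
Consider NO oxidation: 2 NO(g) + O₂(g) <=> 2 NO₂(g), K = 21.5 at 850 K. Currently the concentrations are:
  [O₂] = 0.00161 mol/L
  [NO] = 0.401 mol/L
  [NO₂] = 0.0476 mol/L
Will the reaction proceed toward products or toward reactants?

Q = [NO₂]² / ([NO]²·[O₂]) = (0.0476)² / ((0.401)²·(0.00161)) = 8.75
Q = 8.75 < K = 21.5, so the forward reaction proceeds.

toward products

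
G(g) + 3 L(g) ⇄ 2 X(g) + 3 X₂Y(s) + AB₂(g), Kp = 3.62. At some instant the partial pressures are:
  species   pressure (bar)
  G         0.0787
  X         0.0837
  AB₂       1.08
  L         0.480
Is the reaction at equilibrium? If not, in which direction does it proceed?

(X₂Y is a pure solid — omitted from Qp.)
Qp = P(X)²·P(AB₂) / (P(G)·P(L)³) = (0.0837)²·(1.08) / ((0.0787)·(0.480)³) = 0.869
Qp = 0.869 < Kp = 3.62, so the forward reaction proceeds.

forward (toward products)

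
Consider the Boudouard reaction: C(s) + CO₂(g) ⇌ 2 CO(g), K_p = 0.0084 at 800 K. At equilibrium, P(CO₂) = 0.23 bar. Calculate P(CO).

(C is a pure solid — omitted from K_p.)
At equilibrium, K_p = P(CO)² / P(CO₂) = 0.0084.
(P(CO))² / (0.23) = 0.0084
P(CO)² = 0.00193 ⇒ P(CO) = 0.044 bar

P(CO) = 0.044 bar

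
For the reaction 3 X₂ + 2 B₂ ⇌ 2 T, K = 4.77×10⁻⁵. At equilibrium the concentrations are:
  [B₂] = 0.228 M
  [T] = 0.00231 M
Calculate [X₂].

[X₂] = 1.29 M

At equilibrium, K = [T]² / ([X₂]³·[B₂]²) = 4.77×10⁻⁵.
(0.00231)² / (([X₂])³·(0.228)²) = 4.77×10⁻⁵
[X₂]³ = 2.15 ⇒ [X₂] = 1.29 M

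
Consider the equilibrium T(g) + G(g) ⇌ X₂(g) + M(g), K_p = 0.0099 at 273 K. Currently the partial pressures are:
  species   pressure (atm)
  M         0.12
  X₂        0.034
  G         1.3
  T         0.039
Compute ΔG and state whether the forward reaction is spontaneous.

ΔG = 4.76 kJ/mol; the forward reaction is non-spontaneous

Q_p = P(X₂)·P(M) / (P(T)·P(G)) = (0.034)·(0.12) / ((0.039)·(1.3)) = 0.0805
ΔG = RT ln(Q_p/K_p) = (8.314 J mol⁻¹ K⁻¹)(273 K) × ln(0.0805/0.0099)
   = (2.270 kJ/mol)(2.096) = 4.76 kJ/mol
ΔG > 0, so the forward reaction is non-spontaneous (proceeds in reverse).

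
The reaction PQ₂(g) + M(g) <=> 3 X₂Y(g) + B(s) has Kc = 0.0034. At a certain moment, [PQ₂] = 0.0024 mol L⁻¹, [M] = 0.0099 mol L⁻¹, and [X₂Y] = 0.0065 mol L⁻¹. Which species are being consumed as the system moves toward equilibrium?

(B is a pure solid — omitted from Qc.)
Qc = [X₂Y]³ / ([PQ₂]·[M]) = (0.0065)³ / ((0.0024)·(0.0099)) = 0.012
Qc = 0.012 > Kc = 0.0034: net reverse reaction.

X₂Y, B (products)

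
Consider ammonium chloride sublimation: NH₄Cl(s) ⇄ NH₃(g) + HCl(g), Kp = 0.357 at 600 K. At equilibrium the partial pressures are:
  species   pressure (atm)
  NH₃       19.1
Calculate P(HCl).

P(HCl) = 0.0187 atm

(NH₄Cl is a pure solid — omitted from Kp.)
At equilibrium, Kp = P(NH₃)·P(HCl) = 0.357.
(19.1)·(P(HCl)) = 0.357
P(HCl) = 0.0187 atm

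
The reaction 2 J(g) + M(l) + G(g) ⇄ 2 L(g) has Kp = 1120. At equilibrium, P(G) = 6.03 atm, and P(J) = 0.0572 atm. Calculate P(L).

P(L) = 4.70 atm

(M is a pure liquid — omitted from Kp.)
At equilibrium, Kp = P(L)² / (P(J)²·P(G)) = 1120.
(P(L))² / ((0.0572)²·(6.03)) = 1120
P(L)² = 22.1 ⇒ P(L) = 4.70 atm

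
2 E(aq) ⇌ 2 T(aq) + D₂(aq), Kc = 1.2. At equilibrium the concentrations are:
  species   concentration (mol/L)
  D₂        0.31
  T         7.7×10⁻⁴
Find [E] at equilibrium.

At equilibrium, Kc = [T]²·[D₂] / [E]² = 1.2.
(7.7×10⁻⁴)²·(0.31) / ([E])² = 1.2
[E]² = 1.53×10⁻⁷ ⇒ [E] = 3.9×10⁻⁴ mol/L

[E] = 3.9×10⁻⁴ mol/L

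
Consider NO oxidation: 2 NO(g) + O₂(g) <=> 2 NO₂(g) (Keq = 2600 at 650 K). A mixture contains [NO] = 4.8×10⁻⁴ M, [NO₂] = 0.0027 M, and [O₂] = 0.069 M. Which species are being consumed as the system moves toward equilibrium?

NO, O₂ (reactants)

Q = [NO₂]² / ([NO]²·[O₂]) = (0.0027)² / ((4.8×10⁻⁴)²·(0.069)) = 460
Q = 460 < Keq = 2600: net forward reaction.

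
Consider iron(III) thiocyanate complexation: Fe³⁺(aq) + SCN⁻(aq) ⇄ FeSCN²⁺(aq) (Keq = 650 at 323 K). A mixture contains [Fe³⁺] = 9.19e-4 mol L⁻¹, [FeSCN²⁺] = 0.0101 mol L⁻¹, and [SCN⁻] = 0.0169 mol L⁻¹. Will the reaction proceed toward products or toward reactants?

at equilibrium

Q = [FeSCN²⁺] / ([Fe³⁺]·[SCN⁻]) = (0.0101) / ((9.19e-4)·(0.0169)) = 650
Q = 650 = Keq, so the system is already at equilibrium.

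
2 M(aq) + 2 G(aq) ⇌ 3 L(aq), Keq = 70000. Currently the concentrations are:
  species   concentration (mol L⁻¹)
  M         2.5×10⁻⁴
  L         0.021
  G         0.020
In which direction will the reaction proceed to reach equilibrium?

reverse (toward reactants)

Q = [L]³ / ([M]²·[G]²) = (0.021)³ / ((2.5×10⁻⁴)²·(0.020)²) = 3.7×10⁵
Q = 3.7×10⁵ > Keq = 70000, so the reverse reaction proceeds.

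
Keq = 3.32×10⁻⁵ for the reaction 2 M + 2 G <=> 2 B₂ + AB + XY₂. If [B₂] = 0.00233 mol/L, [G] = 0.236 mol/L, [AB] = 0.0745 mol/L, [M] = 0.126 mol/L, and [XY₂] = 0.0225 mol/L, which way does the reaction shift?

toward products

Q = [B₂]²·[AB]·[XY₂] / ([M]²·[G]²) = (0.00233)²·(0.0745)·(0.0225) / ((0.126)²·(0.236)²) = 1.03×10⁻⁵
Q = 1.03×10⁻⁵ < Keq = 3.32×10⁻⁵, so the forward reaction proceeds.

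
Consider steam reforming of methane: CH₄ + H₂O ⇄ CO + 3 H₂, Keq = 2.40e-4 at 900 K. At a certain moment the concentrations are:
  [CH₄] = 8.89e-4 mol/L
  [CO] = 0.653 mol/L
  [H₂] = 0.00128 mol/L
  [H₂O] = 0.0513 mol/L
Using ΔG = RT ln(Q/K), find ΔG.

ΔG = -15.6 kJ/mol

Q = [CO]·[H₂]³ / ([CH₄]·[H₂O]) = (0.653)·(0.00128)³ / ((8.89e-4)·(0.0513)) = 3.00e-5
ΔG = RT ln(Q/Keq) = (8.314 J mol⁻¹ K⁻¹)(900 K) × ln(3.00e-5/2.40e-4)
   = (7.483 kJ/mol)(-2.079) = -15.6 kJ/mol
ΔG < 0, so the forward reaction is spontaneous (proceeds forward).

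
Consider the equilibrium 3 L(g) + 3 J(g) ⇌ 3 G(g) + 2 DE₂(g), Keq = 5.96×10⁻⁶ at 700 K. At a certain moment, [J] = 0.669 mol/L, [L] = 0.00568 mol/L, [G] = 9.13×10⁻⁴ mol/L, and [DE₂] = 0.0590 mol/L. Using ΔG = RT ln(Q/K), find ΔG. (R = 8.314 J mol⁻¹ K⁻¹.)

ΔG = 12.2 kJ/mol

Q = [G]³·[DE₂]² / ([L]³·[J]³) = (9.13×10⁻⁴)³·(0.0590)² / ((0.00568)³·(0.669)³) = 4.83×10⁻⁵
ΔG = RT ln(Q/Keq) = (8.314 J mol⁻¹ K⁻¹)(700 K) × ln(4.83×10⁻⁵/5.96×10⁻⁶)
   = (5.820 kJ/mol)(2.092) = 12.2 kJ/mol
ΔG > 0, so the forward reaction is non-spontaneous (proceeds in reverse).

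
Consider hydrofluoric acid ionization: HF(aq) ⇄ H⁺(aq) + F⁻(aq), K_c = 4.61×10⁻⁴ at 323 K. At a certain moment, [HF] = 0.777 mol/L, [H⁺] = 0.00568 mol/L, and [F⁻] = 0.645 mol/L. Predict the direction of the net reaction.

toward reactants

Q_c = [H⁺]·[F⁻] / [HF] = (0.00568)·(0.645) / (0.777) = 0.00472
Q_c = 0.00472 > K_c = 4.61×10⁻⁴, so the reverse reaction proceeds.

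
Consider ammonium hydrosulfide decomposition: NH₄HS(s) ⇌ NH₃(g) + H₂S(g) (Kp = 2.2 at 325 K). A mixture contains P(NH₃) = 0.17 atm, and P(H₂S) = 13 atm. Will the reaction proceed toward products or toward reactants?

(NH₄HS is a pure solid — omitted from Qp.)
Qp = P(NH₃)·P(H₂S) = (0.17)·(13) = 2.2
Qp = 2.2 = Kp, so the system is already at equilibrium.

at equilibrium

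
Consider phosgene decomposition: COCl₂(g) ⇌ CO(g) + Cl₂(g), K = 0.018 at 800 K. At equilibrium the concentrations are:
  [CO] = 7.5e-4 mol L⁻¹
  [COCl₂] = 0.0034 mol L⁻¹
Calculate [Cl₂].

[Cl₂] = 0.082 mol L⁻¹

At equilibrium, K = [CO]·[Cl₂] / [COCl₂] = 0.018.
(7.5e-4)·([Cl₂]) / (0.0034) = 0.018
[Cl₂] = 0.0816 = 0.082 mol L⁻¹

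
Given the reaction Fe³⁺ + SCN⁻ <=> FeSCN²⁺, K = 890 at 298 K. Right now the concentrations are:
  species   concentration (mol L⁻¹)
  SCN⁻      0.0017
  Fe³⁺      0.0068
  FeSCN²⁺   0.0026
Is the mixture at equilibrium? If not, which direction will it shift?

no; Q < K, reaction proceeds forward

Q = [FeSCN²⁺] / ([Fe³⁺]·[SCN⁻]) = (0.0026) / ((0.0068)·(0.0017)) = 220
Q = 220 < K = 890: net forward reaction.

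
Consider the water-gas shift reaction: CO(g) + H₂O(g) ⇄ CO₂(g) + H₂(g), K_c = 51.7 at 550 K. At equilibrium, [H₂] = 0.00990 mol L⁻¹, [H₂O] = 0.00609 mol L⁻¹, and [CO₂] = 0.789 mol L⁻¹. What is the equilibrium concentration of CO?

[CO] = 0.0248 mol L⁻¹

At equilibrium, K_c = [CO₂]·[H₂] / ([CO]·[H₂O]) = 51.7.
(0.789)·(0.00990) / (([CO])·(0.00609)) = 51.7
[CO] = 0.0248 mol L⁻¹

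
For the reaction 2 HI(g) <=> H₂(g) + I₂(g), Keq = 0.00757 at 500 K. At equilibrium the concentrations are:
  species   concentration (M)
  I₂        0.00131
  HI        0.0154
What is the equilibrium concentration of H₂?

At equilibrium, Keq = [H₂]·[I₂] / [HI]² = 0.00757.
([H₂])·(0.00131) / (0.0154)² = 0.00757
[H₂] = 0.00137 M

[H₂] = 0.00137 M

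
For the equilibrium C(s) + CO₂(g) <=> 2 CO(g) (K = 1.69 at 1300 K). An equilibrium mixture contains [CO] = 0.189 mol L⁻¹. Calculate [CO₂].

(C is a pure solid — omitted from K.)
At equilibrium, K = [CO]² / [CO₂] = 1.69.
(0.189)² / ([CO₂]) = 1.69
[CO₂] = 0.0211 mol L⁻¹

[CO₂] = 0.0211 mol L⁻¹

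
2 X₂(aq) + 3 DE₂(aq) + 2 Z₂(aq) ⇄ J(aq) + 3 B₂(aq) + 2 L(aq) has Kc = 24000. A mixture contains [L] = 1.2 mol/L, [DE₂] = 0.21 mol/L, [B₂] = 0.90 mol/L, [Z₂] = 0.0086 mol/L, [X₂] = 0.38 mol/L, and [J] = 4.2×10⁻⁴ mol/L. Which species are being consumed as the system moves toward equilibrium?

Qc = [J]·[B₂]³·[L]² / ([X₂]²·[DE₂]³·[Z₂]²) = (4.2×10⁻⁴)·(0.90)³·(1.2)² / ((0.38)²·(0.21)³·(0.0086)²) = 4500
Qc = 4500 < Kc = 24000: net forward reaction.

X₂, DE₂, Z₂ (reactants)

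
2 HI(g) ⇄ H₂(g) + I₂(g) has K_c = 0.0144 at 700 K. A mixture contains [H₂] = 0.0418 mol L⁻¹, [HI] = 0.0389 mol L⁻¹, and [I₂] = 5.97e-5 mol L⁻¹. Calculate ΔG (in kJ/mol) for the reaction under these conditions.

Q_c = [H₂]·[I₂] / [HI]² = (0.0418)·(5.97e-5) / (0.0389)² = 0.00165
ΔG = RT ln(Q_c/K_c) = (8.314 J mol⁻¹ K⁻¹)(700 K) × ln(0.00165/0.0144)
   = (5.820 kJ/mol)(-2.166) = -12.6 kJ/mol
ΔG < 0, so the forward reaction is spontaneous (proceeds forward).

ΔG = -12.6 kJ/mol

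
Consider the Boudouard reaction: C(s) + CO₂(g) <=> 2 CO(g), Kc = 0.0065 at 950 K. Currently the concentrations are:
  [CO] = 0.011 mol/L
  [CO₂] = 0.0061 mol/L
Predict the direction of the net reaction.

(C is a pure solid — omitted from Qc.)
Qc = [CO]² / [CO₂] = (0.011)² / (0.0061) = 0.020
Qc = 0.020 > Kc = 0.0065, so the reverse reaction proceeds.

in the reverse direction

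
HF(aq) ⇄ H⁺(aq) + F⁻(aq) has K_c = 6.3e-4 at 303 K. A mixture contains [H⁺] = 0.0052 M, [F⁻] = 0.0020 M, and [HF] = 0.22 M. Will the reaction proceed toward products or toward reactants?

in the forward direction

Q_c = [H⁺]·[F⁻] / [HF] = (0.0052)·(0.0020) / (0.22) = 4.7e-5
Q_c = 4.7e-5 < K_c = 6.3e-4, so the forward reaction proceeds.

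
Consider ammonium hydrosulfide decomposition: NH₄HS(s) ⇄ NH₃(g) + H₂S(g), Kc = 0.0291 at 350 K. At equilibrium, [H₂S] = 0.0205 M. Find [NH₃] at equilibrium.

(NH₄HS is a pure solid — omitted from Kc.)
At equilibrium, Kc = [NH₃]·[H₂S] = 0.0291.
([NH₃])·(0.0205) = 0.0291
[NH₃] = 1.42 M

[NH₃] = 1.42 M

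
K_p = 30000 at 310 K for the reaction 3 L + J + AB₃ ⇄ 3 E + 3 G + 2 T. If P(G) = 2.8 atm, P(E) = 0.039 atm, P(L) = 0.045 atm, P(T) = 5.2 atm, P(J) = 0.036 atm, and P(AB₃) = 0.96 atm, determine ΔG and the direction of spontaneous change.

ΔG = -2.54 kJ/mol; the forward reaction is spontaneous

Q_p = P(E)³·P(G)³·P(T)² / (P(L)³·P(J)·P(AB₃)) = (0.039)³·(2.8)³·(5.2)² / ((0.045)³·(0.036)·(0.96)) = 11200
ΔG = RT ln(Q_p/K_p) = (8.314 J mol⁻¹ K⁻¹)(310 K) × ln(11200/30000)
   = (2.577 kJ/mol)(-0.9853) = -2.54 kJ/mol
ΔG < 0, so the forward reaction is spontaneous (proceeds forward).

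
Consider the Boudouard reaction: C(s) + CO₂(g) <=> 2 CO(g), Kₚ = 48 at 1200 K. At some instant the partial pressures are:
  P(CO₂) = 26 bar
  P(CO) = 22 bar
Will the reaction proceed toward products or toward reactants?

(C is a pure solid — omitted from Qₚ.)
Qₚ = P(CO)² / P(CO₂) = (22)² / (26) = 19
Qₚ = 19 < Kₚ = 48, so the forward reaction proceeds.

in the forward direction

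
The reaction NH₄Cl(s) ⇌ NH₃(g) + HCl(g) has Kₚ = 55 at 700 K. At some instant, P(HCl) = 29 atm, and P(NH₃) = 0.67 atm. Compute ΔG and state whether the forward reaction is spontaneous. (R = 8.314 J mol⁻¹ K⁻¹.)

ΔG = -6.06 kJ/mol; the forward reaction is spontaneous

(NH₄Cl is a pure solid — omitted from Qₚ.)
Qₚ = P(NH₃)·P(HCl) = (0.67)·(29) = 19.4
ΔG = RT ln(Qₚ/Kₚ) = (8.314 J mol⁻¹ K⁻¹)(700 K) × ln(19.4/55)
   = (5.820 kJ/mol)(-1.042) = -6.06 kJ/mol
ΔG < 0, so the forward reaction is spontaneous (proceeds forward).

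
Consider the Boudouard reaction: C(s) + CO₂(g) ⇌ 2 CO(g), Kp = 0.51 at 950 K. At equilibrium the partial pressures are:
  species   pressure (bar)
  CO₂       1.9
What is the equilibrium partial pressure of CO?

P(CO) = 0.98 bar

(C is a pure solid — omitted from Kp.)
At equilibrium, Kp = P(CO)² / P(CO₂) = 0.51.
(P(CO))² / (1.9) = 0.51
P(CO)² = 0.969 ⇒ P(CO) = 0.98 bar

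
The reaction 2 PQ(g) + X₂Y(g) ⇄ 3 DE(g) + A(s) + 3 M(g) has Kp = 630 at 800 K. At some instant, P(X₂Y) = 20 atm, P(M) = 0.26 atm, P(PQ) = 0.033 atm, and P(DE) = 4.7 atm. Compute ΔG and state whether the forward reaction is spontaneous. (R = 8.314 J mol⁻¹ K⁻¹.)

(A is a pure solid — omitted from Qp.)
Qp = P(DE)³·P(M)³ / (P(PQ)²·P(X₂Y)) = (4.7)³·(0.26)³ / ((0.033)²·(20)) = 83.8
ΔG = RT ln(Qp/Kp) = (8.314 J mol⁻¹ K⁻¹)(800 K) × ln(83.8/630)
   = (6.651 kJ/mol)(-2.017) = -13.4 kJ/mol
ΔG < 0, so the forward reaction is spontaneous (proceeds forward).

ΔG = -13.4 kJ/mol; the forward reaction is spontaneous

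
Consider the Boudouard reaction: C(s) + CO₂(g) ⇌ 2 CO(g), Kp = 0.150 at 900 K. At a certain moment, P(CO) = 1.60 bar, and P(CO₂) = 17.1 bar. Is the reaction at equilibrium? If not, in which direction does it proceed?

neither direction; the system is at equilibrium

(C is a pure solid — omitted from Qp.)
Qp = P(CO)² / P(CO₂) = (1.60)² / (17.1) = 0.150
Qp = 0.150 = Kp, so the system is already at equilibrium.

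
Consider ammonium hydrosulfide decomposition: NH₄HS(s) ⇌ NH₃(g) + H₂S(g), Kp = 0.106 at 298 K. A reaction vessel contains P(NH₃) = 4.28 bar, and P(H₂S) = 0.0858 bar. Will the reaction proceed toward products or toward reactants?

reverse (toward reactants)

(NH₄HS is a pure solid — omitted from Qp.)
Qp = P(NH₃)·P(H₂S) = (4.28)·(0.0858) = 0.367
Qp = 0.367 > Kp = 0.106, so the reverse reaction proceeds.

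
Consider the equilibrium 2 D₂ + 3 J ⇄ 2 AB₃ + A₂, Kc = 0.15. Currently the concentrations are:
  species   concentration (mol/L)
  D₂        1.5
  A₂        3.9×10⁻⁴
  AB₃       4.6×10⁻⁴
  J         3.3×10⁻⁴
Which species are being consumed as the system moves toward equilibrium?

Qc = [AB₃]²·[A₂] / ([D₂]²·[J]³) = (4.6×10⁻⁴)²·(3.9×10⁻⁴) / ((1.5)²·(3.3×10⁻⁴)³) = 1.0
Qc = 1.0 > Kc = 0.15: net reverse reaction.

AB₃, A₂ (products)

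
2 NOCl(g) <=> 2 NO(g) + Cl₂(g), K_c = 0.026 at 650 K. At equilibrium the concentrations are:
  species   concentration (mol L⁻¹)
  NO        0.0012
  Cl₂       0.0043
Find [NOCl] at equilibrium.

[NOCl] = 4.9e-4 mol L⁻¹

At equilibrium, K_c = [NO]²·[Cl₂] / [NOCl]² = 0.026.
(0.0012)²·(0.0043) / ([NOCl])² = 0.026
[NOCl]² = 2.38e-7 ⇒ [NOCl] = 4.9e-4 mol L⁻¹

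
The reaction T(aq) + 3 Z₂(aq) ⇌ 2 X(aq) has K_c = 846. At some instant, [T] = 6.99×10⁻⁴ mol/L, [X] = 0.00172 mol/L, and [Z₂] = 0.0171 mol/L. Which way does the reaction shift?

Q_c = [X]² / ([T]·[Z₂]³) = (0.00172)² / ((6.99×10⁻⁴)·(0.0171)³) = 846
Q_c = 846 = K_c, so the system is already at equilibrium.

no net change (already at equilibrium)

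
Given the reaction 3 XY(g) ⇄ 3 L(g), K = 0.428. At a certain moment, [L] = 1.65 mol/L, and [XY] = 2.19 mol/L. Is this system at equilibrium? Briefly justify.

Q = [L]³ / [XY]³ = (1.65)³ / (2.19)³ = 0.428
Q = 0.428 = K; the system is at equilibrium.

yes, at equilibrium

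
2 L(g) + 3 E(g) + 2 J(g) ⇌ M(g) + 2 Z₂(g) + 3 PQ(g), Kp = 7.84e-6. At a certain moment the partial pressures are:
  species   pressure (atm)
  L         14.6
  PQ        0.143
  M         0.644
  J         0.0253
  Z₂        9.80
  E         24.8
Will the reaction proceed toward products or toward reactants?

Qp = P(M)·P(Z₂)²·P(PQ)³ / (P(L)²·P(E)³·P(J)²) = (0.644)·(9.80)²·(0.143)³ / ((14.6)²·(24.8)³·(0.0253)²) = 8.69e-5
Qp = 8.69e-5 > Kp = 7.84e-6, so the reverse reaction proceeds.

to the left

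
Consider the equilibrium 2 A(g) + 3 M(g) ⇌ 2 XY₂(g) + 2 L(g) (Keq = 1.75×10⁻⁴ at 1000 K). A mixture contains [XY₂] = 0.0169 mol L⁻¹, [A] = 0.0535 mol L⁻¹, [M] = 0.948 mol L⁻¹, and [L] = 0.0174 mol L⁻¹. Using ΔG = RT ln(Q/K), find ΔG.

Q = [XY₂]²·[L]² / ([A]²·[M]³) = (0.0169)²·(0.0174)² / ((0.0535)²·(0.948)³) = 3.55×10⁻⁵
ΔG = RT ln(Q/Keq) = (8.314 J mol⁻¹ K⁻¹)(1000 K) × ln(3.55×10⁻⁵/1.75×10⁻⁴)
   = (8.314 kJ/mol)(-1.595) = -13.3 kJ/mol
ΔG < 0, so the forward reaction is spontaneous (proceeds forward).

ΔG = -13.3 kJ/mol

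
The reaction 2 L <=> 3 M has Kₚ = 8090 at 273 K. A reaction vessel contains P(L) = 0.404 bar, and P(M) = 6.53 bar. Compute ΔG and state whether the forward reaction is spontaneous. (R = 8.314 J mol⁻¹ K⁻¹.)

ΔG = -3.53 kJ/mol; the forward reaction is spontaneous

Qₚ = P(M)³ / P(L)² = (6.53)³ / (0.404)² = 1710
ΔG = RT ln(Qₚ/Kₚ) = (8.314 J mol⁻¹ K⁻¹)(273 K) × ln(1710/8090)
   = (2.270 kJ/mol)(-1.554) = -3.53 kJ/mol
ΔG < 0, so the forward reaction is spontaneous (proceeds forward).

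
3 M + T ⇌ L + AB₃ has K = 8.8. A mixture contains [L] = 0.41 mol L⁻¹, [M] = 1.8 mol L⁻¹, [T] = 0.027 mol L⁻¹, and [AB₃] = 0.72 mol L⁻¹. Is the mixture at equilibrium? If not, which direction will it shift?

no; Q < K, reaction proceeds forward

Q = [L]·[AB₃] / ([M]³·[T]) = (0.41)·(0.72) / ((1.8)³·(0.027)) = 1.9
Q = 1.9 < K = 8.8: net forward reaction.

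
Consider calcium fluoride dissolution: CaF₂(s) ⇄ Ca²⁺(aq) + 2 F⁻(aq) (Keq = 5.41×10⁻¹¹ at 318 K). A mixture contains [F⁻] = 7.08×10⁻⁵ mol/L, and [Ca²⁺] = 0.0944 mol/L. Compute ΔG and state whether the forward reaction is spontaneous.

(CaF₂ is a pure solid — omitted from Q.)
Q = [Ca²⁺]·[F⁻]² = (0.0944)·(7.08×10⁻⁵)² = 4.73×10⁻¹⁰
ΔG = RT ln(Q/Keq) = (8.314 J mol⁻¹ K⁻¹)(318 K) × ln(4.73×10⁻¹⁰/5.41×10⁻¹¹)
   = (2.644 kJ/mol)(2.168) = 5.73 kJ/mol
ΔG > 0, so the forward reaction is non-spontaneous (proceeds in reverse).

ΔG = 5.73 kJ/mol; the forward reaction is non-spontaneous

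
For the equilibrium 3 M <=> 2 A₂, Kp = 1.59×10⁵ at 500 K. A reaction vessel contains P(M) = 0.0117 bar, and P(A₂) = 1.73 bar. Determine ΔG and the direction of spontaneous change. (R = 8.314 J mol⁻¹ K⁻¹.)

ΔG = 10.2 kJ/mol; the forward reaction is non-spontaneous

Qp = P(A₂)² / P(M)³ = (1.73)² / (0.0117)³ = 1.87×10⁶
ΔG = RT ln(Qp/Kp) = (8.314 J mol⁻¹ K⁻¹)(500 K) × ln(1.87×10⁶/1.59×10⁵)
   = (4.157 kJ/mol)(2.465) = 10.2 kJ/mol
ΔG > 0, so the forward reaction is non-spontaneous (proceeds in reverse).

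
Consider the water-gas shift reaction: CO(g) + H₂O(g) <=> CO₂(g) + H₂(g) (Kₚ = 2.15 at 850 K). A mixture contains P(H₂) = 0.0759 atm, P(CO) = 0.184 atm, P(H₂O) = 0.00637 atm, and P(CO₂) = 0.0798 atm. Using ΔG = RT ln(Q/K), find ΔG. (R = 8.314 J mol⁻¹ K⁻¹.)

Qₚ = P(CO₂)·P(H₂) / (P(CO)·P(H₂O)) = (0.0798)·(0.0759) / ((0.184)·(0.00637)) = 5.17
ΔG = RT ln(Qₚ/Kₚ) = (8.314 J mol⁻¹ K⁻¹)(850 K) × ln(5.17/2.15)
   = (7.067 kJ/mol)(0.8774) = 6.20 kJ/mol
ΔG > 0, so the forward reaction is non-spontaneous (proceeds in reverse).

ΔG = 6.20 kJ/mol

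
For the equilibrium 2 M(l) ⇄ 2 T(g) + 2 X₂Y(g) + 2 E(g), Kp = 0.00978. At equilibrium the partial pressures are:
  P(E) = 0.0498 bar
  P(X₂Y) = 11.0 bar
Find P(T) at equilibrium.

(M is a pure liquid — omitted from Kp.)
At equilibrium, Kp = P(T)²·P(X₂Y)²·P(E)² = 0.00978.
(P(T))²·(11.0)²·(0.0498)² = 0.00978
P(T)² = 0.0326 ⇒ P(T) = 0.181 bar

P(T) = 0.181 bar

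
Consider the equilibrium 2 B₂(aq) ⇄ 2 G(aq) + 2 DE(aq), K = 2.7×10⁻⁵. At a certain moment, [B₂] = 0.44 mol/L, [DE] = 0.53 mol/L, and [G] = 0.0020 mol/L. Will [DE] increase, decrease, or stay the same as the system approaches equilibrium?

Q = [G]²·[DE]² / [B₂]² = (0.0020)²·(0.53)² / (0.44)² = 5.8×10⁻⁶
Q = 5.8×10⁻⁶ < K = 2.7×10⁻⁵: net forward reaction.
DE is a product, so it increases.

increase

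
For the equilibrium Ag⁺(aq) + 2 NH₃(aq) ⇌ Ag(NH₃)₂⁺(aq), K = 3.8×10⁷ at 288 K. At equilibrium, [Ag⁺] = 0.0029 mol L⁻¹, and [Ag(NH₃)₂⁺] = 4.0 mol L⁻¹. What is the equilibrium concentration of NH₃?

At equilibrium, K = [Ag(NH₃)₂⁺] / ([Ag⁺]·[NH₃]²) = 3.8×10⁷.
(4.0) / ((0.0029)·([NH₃])²) = 3.8×10⁷
[NH₃]² = 3.63×10⁻⁵ ⇒ [NH₃] = 0.0060 mol L⁻¹

[NH₃] = 0.0060 mol L⁻¹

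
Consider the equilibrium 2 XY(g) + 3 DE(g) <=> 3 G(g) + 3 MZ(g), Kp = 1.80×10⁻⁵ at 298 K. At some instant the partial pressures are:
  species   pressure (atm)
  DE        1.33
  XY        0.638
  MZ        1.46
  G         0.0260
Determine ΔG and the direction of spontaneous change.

ΔG = 2.86 kJ/mol; the forward reaction is non-spontaneous

Qp = P(G)³·P(MZ)³ / (P(XY)²·P(DE)³) = (0.0260)³·(1.46)³ / ((0.638)²·(1.33)³) = 5.71×10⁻⁵
ΔG = RT ln(Qp/Kp) = (8.314 J mol⁻¹ K⁻¹)(298 K) × ln(5.71×10⁻⁵/1.80×10⁻⁵)
   = (2.478 kJ/mol)(1.154) = 2.86 kJ/mol
ΔG > 0, so the forward reaction is non-spontaneous (proceeds in reverse).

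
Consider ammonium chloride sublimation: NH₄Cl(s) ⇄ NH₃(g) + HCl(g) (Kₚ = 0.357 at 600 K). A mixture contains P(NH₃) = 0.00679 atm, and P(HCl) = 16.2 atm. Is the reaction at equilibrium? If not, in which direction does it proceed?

toward products

(NH₄Cl is a pure solid — omitted from Qₚ.)
Qₚ = P(NH₃)·P(HCl) = (0.00679)·(16.2) = 0.110
Qₚ = 0.110 < Kₚ = 0.357, so the forward reaction proceeds.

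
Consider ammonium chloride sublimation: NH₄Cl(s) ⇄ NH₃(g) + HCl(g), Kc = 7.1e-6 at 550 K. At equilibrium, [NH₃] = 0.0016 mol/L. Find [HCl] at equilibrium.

[HCl] = 0.0044 mol/L

(NH₄Cl is a pure solid — omitted from Kc.)
At equilibrium, Kc = [NH₃]·[HCl] = 7.1e-6.
(0.0016)·([HCl]) = 7.1e-6
[HCl] = 0.00444 = 0.0044 mol/L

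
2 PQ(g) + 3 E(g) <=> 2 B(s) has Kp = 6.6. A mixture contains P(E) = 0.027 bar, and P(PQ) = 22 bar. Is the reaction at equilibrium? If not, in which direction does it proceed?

to the left

(B is a pure solid — omitted from Qp.)
Qp = 1 / (P(PQ)²·P(E)³) = 1 / ((22)²·(0.027)³) = 100
Qp = 100 > Kp = 6.6, so the reverse reaction proceeds.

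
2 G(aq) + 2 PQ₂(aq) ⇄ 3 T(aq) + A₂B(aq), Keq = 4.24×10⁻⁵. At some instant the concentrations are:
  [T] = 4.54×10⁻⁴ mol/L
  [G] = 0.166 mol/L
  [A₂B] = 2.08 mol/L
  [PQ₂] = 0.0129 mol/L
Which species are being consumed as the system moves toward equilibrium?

Q = [T]³·[A₂B] / ([G]²·[PQ₂]²) = (4.54×10⁻⁴)³·(2.08) / ((0.166)²·(0.0129)²) = 4.24×10⁻⁵
Q = 4.24×10⁻⁵ = Keq; the system is at equilibrium.

none (at equilibrium)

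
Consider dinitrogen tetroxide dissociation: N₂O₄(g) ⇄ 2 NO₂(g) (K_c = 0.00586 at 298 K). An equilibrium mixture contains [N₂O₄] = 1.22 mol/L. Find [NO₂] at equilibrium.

[NO₂] = 0.0846 mol/L

At equilibrium, K_c = [NO₂]² / [N₂O₄] = 0.00586.
([NO₂])² / (1.22) = 0.00586
[NO₂]² = 0.00715 ⇒ [NO₂] = 0.0846 mol/L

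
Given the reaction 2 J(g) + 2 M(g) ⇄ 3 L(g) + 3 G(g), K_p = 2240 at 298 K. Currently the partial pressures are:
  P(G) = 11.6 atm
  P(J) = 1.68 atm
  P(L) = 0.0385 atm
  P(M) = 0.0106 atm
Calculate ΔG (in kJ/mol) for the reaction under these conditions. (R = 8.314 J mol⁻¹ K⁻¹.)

ΔG = -5.14 kJ/mol

Q_p = P(L)³·P(G)³ / (P(J)²·P(M)²) = (0.0385)³·(11.6)³ / ((1.68)²·(0.0106)²) = 281
ΔG = RT ln(Q_p/K_p) = (8.314 J mol⁻¹ K⁻¹)(298 K) × ln(281/2240)
   = (2.478 kJ/mol)(-2.076) = -5.14 kJ/mol
ΔG < 0, so the forward reaction is spontaneous (proceeds forward).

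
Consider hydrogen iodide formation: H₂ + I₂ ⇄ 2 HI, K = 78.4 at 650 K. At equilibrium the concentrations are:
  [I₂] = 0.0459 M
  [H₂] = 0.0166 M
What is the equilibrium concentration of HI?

[HI] = 0.244 M

At equilibrium, K = [HI]² / ([H₂]·[I₂]) = 78.4.
([HI])² / ((0.0166)·(0.0459)) = 78.4
[HI]² = 0.0597 ⇒ [HI] = 0.244 M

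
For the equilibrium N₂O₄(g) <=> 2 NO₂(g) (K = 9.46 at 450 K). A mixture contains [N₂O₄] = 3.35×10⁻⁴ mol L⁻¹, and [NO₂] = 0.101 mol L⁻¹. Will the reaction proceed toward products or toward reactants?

reverse (toward reactants)

Q = [NO₂]² / [N₂O₄] = (0.101)² / (3.35×10⁻⁴) = 30.5
Q = 30.5 > K = 9.46, so the reverse reaction proceeds.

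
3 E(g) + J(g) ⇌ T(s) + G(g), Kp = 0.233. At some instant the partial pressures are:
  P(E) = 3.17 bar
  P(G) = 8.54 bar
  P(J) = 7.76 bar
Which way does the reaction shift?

forward (toward products)

(T is a pure solid — omitted from Qp.)
Qp = P(G) / (P(E)³·P(J)) = (8.54) / ((3.17)³·(7.76)) = 0.0345
Qp = 0.0345 < Kp = 0.233, so the forward reaction proceeds.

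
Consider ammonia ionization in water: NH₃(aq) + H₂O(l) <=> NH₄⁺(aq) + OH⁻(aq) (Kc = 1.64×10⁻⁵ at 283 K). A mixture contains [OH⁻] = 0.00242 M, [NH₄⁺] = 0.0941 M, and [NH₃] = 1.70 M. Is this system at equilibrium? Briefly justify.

(H₂O is a pure liquid — omitted from Qc.)
Qc = [NH₄⁺]·[OH⁻] / [NH₃] = (0.0941)·(0.00242) / (1.70) = 1.34×10⁻⁴
Qc = 1.34×10⁻⁴ > Kc = 1.64×10⁻⁵: net reverse reaction.

no; Q > K, reaction proceeds in reverse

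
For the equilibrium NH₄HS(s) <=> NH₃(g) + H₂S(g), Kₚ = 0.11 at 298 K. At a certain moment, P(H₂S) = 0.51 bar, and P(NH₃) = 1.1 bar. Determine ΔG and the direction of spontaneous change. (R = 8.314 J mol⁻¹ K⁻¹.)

(NH₄HS is a pure solid — omitted from Qₚ.)
Qₚ = P(NH₃)·P(H₂S) = (1.1)·(0.51) = 0.561
ΔG = RT ln(Qₚ/Kₚ) = (8.314 J mol⁻¹ K⁻¹)(298 K) × ln(0.561/0.11)
   = (2.478 kJ/mol)(1.629) = 4.04 kJ/mol
ΔG > 0, so the forward reaction is non-spontaneous (proceeds in reverse).

ΔG = 4.04 kJ/mol; the forward reaction is non-spontaneous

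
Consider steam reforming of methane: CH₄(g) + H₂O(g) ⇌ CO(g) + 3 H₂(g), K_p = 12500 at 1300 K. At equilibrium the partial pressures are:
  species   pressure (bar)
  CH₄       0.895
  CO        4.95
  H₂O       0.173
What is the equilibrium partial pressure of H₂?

At equilibrium, K_p = P(CO)·P(H₂)³ / (P(CH₄)·P(H₂O)) = 12500.
(4.95)·(P(H₂))³ / ((0.895)·(0.173)) = 12500
P(H₂)³ = 391 ⇒ P(H₂) = 7.31 bar

P(H₂) = 7.31 bar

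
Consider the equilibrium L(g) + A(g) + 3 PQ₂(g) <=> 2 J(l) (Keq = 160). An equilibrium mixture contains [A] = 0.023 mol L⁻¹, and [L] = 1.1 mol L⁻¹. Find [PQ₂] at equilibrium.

[PQ₂] = 0.63 mol L⁻¹

(J is a pure liquid — omitted from Keq.)
At equilibrium, Keq = 1 / ([L]·[A]·[PQ₂]³) = 160.
1 / ((1.1)·(0.023)·([PQ₂])³) = 160
[PQ₂]³ = 0.247 ⇒ [PQ₂] = 0.63 mol L⁻¹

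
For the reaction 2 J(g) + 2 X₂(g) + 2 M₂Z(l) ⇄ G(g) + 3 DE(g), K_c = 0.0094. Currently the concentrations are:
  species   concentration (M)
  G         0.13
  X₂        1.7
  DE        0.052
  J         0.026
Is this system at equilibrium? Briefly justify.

yes, at equilibrium

(M₂Z is a pure liquid — omitted from Q_c.)
Q_c = [G]·[DE]³ / ([J]²·[X₂]²) = (0.13)·(0.052)³ / ((0.026)²·(1.7)²) = 0.0094
Q_c = 0.0094 = K_c; the system is at equilibrium.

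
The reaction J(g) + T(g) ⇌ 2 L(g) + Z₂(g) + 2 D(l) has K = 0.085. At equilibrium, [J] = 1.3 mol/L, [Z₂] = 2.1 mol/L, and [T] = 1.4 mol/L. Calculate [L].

[L] = 0.27 mol/L

(D is a pure liquid — omitted from K.)
At equilibrium, K = [L]²·[Z₂] / ([J]·[T]) = 0.085.
([L])²·(2.1) / ((1.3)·(1.4)) = 0.085
[L]² = 0.0737 ⇒ [L] = 0.27 mol/L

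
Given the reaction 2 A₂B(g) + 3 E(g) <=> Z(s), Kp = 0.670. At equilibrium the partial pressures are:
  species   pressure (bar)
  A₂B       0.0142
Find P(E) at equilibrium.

(Z is a pure solid — omitted from Kp.)
At equilibrium, Kp = 1 / (P(A₂B)²·P(E)³) = 0.670.
1 / ((0.0142)²·(P(E))³) = 0.670
P(E)³ = 7400 ⇒ P(E) = 19.5 bar

P(E) = 19.5 bar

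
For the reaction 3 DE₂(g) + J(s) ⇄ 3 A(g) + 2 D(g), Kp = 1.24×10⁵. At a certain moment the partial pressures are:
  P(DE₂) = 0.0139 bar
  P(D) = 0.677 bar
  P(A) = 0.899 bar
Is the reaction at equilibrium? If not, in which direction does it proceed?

(J is a pure solid — omitted from Qp.)
Qp = P(A)³·P(D)² / P(DE₂)³ = (0.899)³·(0.677)² / (0.0139)³ = 1.24×10⁵
Qp = 1.24×10⁵ = Kp, so the system is already at equilibrium.

no net change (already at equilibrium)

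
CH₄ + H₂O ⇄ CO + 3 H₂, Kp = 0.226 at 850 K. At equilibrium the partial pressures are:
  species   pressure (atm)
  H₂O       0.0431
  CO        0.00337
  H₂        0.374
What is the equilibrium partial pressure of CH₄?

P(CH₄) = 0.0181 atm

At equilibrium, Kp = P(CO)·P(H₂)³ / (P(CH₄)·P(H₂O)) = 0.226.
(0.00337)·(0.374)³ / ((P(CH₄))·(0.0431)) = 0.226
P(CH₄) = 0.0181 atm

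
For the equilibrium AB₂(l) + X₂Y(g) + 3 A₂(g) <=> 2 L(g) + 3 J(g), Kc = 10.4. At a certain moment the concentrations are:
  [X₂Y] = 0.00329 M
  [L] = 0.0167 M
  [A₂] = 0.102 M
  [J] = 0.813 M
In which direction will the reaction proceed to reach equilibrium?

reverse (toward reactants)

(AB₂ is a pure liquid — omitted from Qc.)
Qc = [L]²·[J]³ / ([X₂Y]·[A₂]³) = (0.0167)²·(0.813)³ / ((0.00329)·(0.102)³) = 42.9
Qc = 42.9 > Kc = 10.4, so the reverse reaction proceeds.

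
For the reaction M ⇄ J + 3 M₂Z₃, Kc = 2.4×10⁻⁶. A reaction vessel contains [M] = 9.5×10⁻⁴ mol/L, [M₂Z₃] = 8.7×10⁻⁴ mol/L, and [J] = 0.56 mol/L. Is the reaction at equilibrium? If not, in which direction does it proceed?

Qc = [J]·[M₂Z₃]³ / [M] = (0.56)·(8.7×10⁻⁴)³ / (9.5×10⁻⁴) = 3.9×10⁻⁷
Qc = 3.9×10⁻⁷ < Kc = 2.4×10⁻⁶, so the forward reaction proceeds.

forward (toward products)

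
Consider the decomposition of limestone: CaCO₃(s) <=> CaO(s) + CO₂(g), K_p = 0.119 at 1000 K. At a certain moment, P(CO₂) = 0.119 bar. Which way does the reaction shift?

(CaCO₃, CaO are pure solids — omitted from Q_p.)
Q_p = P(CO₂) = 0.119
Q_p = 0.119 = K_p, so the system is already at equilibrium.

no net change (already at equilibrium)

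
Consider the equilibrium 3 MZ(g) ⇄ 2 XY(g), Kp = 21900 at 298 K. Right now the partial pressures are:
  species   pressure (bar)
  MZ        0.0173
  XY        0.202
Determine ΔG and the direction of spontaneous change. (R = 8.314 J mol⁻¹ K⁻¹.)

ΔG = -2.53 kJ/mol; the forward reaction is spontaneous

Qp = P(XY)² / P(MZ)³ = (0.202)² / (0.0173)³ = 7880
ΔG = RT ln(Qp/Kp) = (8.314 J mol⁻¹ K⁻¹)(298 K) × ln(7880/21900)
   = (2.478 kJ/mol)(-1.022) = -2.53 kJ/mol
ΔG < 0, so the forward reaction is spontaneous (proceeds forward).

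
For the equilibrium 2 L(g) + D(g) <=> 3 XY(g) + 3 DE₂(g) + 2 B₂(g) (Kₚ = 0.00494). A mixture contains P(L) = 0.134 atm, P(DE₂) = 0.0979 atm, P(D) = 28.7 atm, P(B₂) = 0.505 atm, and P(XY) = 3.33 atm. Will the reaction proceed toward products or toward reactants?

Qₚ = P(XY)³·P(DE₂)³·P(B₂)² / (P(L)²·P(D)) = (3.33)³·(0.0979)³·(0.505)² / ((0.134)²·(28.7)) = 0.0171
Qₚ = 0.0171 > Kₚ = 0.00494, so the reverse reaction proceeds.

in the reverse direction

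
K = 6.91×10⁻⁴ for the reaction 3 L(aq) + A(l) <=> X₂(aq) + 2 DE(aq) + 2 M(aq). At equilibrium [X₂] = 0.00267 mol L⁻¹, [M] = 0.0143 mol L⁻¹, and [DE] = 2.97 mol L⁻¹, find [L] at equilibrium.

(A is a pure liquid — omitted from K.)
At equilibrium, K = [X₂]·[DE]²·[M]² / [L]³ = 6.91×10⁻⁴.
(0.00267)·(2.97)²·(0.0143)² / ([L])³ = 6.91×10⁻⁴
[L]³ = 0.00697 ⇒ [L] = 0.191 mol L⁻¹

[L] = 0.191 mol L⁻¹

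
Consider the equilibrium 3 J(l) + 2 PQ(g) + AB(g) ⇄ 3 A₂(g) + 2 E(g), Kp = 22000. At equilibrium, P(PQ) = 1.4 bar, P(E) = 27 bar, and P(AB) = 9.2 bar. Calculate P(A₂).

P(A₂) = 8.2 bar

(J is a pure liquid — omitted from Kp.)
At equilibrium, Kp = P(A₂)³·P(E)² / (P(PQ)²·P(AB)) = 22000.
(P(A₂))³·(27)² / ((1.4)²·(9.2)) = 22000
P(A₂)³ = 544 ⇒ P(A₂) = 8.2 bar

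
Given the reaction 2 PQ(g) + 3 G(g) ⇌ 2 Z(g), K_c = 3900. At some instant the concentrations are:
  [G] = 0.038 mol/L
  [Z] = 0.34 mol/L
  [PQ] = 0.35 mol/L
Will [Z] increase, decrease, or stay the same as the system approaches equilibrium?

Q_c = [Z]² / ([PQ]²·[G]³) = (0.34)² / ((0.35)²·(0.038)³) = 17000
Q_c = 17000 > K_c = 3900: net reverse reaction.
Z is a product, so it decreases.

decrease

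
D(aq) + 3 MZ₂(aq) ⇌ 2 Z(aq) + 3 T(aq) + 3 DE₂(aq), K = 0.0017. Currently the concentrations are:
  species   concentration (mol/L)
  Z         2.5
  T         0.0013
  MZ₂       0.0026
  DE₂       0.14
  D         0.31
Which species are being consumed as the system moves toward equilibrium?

Z, T, DE₂ (products)

Q = [Z]²·[T]³·[DE₂]³ / ([D]·[MZ₂]³) = (2.5)²·(0.0013)³·(0.14)³ / ((0.31)·(0.0026)³) = 0.0069
Q = 0.0069 > K = 0.0017: net reverse reaction.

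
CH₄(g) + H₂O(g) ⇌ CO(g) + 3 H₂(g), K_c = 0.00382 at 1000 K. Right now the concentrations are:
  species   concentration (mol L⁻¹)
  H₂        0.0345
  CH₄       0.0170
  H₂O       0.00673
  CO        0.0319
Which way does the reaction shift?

in the reverse direction

Q_c = [CO]·[H₂]³ / ([CH₄]·[H₂O]) = (0.0319)·(0.0345)³ / ((0.0170)·(0.00673)) = 0.0114
Q_c = 0.0114 > K_c = 0.00382, so the reverse reaction proceeds.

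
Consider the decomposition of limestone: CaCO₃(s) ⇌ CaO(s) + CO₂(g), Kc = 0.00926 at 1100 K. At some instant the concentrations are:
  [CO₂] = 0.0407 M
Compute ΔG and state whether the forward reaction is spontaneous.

ΔG = 13.5 kJ/mol; the forward reaction is non-spontaneous

(CaCO₃, CaO are pure solids — omitted from Qc.)
Qc = [CO₂] = 0.0407
ΔG = RT ln(Qc/Kc) = (8.314 J mol⁻¹ K⁻¹)(1100 K) × ln(0.0407/0.00926)
   = (9.145 kJ/mol)(1.481) = 13.5 kJ/mol
ΔG > 0, so the forward reaction is non-spontaneous (proceeds in reverse).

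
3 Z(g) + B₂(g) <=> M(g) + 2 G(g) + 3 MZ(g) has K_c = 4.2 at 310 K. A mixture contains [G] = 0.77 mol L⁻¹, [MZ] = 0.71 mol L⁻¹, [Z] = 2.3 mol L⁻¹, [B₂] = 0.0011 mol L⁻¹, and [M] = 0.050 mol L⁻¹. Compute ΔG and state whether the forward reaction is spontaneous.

Q_c = [M]·[G]²·[MZ]³ / ([Z]³·[B₂]) = (0.050)·(0.77)²·(0.71)³ / ((2.3)³·(0.0011)) = 0.793
ΔG = RT ln(Q_c/K_c) = (8.314 J mol⁻¹ K⁻¹)(310 K) × ln(0.793/4.2)
   = (2.577 kJ/mol)(-1.667) = -4.30 kJ/mol
ΔG < 0, so the forward reaction is spontaneous (proceeds forward).

ΔG = -4.30 kJ/mol; the forward reaction is spontaneous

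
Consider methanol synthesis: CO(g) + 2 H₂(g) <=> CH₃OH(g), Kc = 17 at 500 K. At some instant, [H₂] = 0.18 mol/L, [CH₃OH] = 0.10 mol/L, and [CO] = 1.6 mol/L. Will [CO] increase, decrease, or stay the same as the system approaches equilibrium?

decrease

Qc = [CH₃OH] / ([CO]·[H₂]²) = (0.10) / ((1.6)·(0.18)²) = 1.9
Qc = 1.9 < Kc = 17: net forward reaction.
CO is a reactant, so it decreases.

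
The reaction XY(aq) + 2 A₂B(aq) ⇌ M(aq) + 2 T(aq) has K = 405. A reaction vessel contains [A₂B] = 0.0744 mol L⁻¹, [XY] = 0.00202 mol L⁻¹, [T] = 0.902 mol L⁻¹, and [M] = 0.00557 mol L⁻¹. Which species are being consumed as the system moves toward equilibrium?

none (at equilibrium)

Q = [M]·[T]² / ([XY]·[A₂B]²) = (0.00557)·(0.902)² / ((0.00202)·(0.0744)²) = 405
Q = 405 = K; the system is at equilibrium.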